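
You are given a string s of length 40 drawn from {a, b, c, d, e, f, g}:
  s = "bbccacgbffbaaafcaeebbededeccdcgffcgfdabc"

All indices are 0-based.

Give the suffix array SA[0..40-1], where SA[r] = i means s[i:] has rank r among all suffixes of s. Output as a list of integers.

[11, 12, 37, 4, 16, 13, 10, 0, 19, 38, 1, 20, 7, 39, 3, 15, 2, 26, 27, 5, 33, 29, 36, 28, 24, 22, 18, 25, 23, 21, 17, 9, 14, 32, 35, 8, 31, 6, 34, 30]

sorted suffixes:
  #0 SA[0]=11  'aaafcaeebbededeccdcgffcgfdabc'
  #1 SA[1]=12  'aafcaeebbededeccdcgffcgfdabc'
  #2 SA[2]=37  'abc'
  #3 SA[3]=4  'acgbffbaaafcaeebbededeccdcgffcgfdabc'
  #4 SA[4]=16  'aeebbededeccdcgffcgfdabc'
  #5 SA[5]=13  'afcaeebbededeccdcgffcgfdabc'
  #6 SA[6]=10  'baaafcaeebbededeccdcgffcgfdabc'
  #7 SA[7]=0  'bbccacgbffbaaafcaeebbededeccdcgffcgfdabc'
  #8 SA[8]=19  'bbededeccdcgffcgfdabc'
  #9 SA[9]=38  'bc'
  #10 SA[10]=1  'bccacgbffbaaafcaeebbededeccdcgffcgfdabc'
  #11 SA[11]=20  'bededeccdcgffcgfdabc'
  #12 SA[12]=7  'bffbaaafcaeebbededeccdcgffcgfdabc'
  #13 SA[13]=39  'c'
  #14 SA[14]=3  'cacgbffbaaafcaeebbededeccdcgffcgfdabc'
  #15 SA[15]=15  'caeebbededeccdcgffcgfdabc'
  #16 SA[16]=2  'ccacgbffbaaafcaeebbededeccdcgffcgfdabc'
  #17 SA[17]=26  'ccdcgffcgfdabc'
  #18 SA[18]=27  'cdcgffcgfdabc'
  #19 SA[19]=5  'cgbffbaaafcaeebbededeccdcgffcgfdabc'
  #20 SA[20]=33  'cgfdabc'
  #21 SA[21]=29  'cgffcgfdabc'
  #22 SA[22]=36  'dabc'
  #23 SA[23]=28  'dcgffcgfdabc'
  #24 SA[24]=24  'deccdcgffcgfdabc'
  #25 SA[25]=22  'dedeccdcgffcgfdabc'
  #26 SA[26]=18  'ebbededeccdcgffcgfdabc'
  #27 SA[27]=25  'eccdcgffcgfdabc'
  #28 SA[28]=23  'edeccdcgffcgfdabc'
  #29 SA[29]=21  'ededeccdcgffcgfdabc'
  #30 SA[30]=17  'eebbededeccdcgffcgfdabc'
  #31 SA[31]=9  'fbaaafcaeebbededeccdcgffcgfdabc'
  #32 SA[32]=14  'fcaeebbededeccdcgffcgfdabc'
  #33 SA[33]=32  'fcgfdabc'
  #34 SA[34]=35  'fdabc'
  #35 SA[35]=8  'ffbaaafcaeebbededeccdcgffcgfdabc'
  #36 SA[36]=31  'ffcgfdabc'
  #37 SA[37]=6  'gbffbaaafcaeebbededeccdcgffcgfdabc'
  #38 SA[38]=34  'gfdabc'
  #39 SA[39]=30  'gffcgfdabc'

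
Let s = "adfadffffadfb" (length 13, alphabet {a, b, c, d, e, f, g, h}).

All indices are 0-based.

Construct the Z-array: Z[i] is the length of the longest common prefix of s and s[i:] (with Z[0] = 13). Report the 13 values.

Z[0]=13
i=1: outside box; Z[1]=0
i=2: outside box; Z[2]=0
i=3: outside box; Z[3]=3 scan→box=[3,6)
i=4: min(r-i=2, Z[1]=0)=0; Z[4]=0
i=5: min(r-i=1, Z[2]=0)=0; Z[5]=0
i=6: outside box; Z[6]=0
i=7: outside box; Z[7]=0
i=8: outside box; Z[8]=0
i=9: outside box; Z[9]=3 scan→box=[9,12)
i=10: min(r-i=2, Z[1]=0)=0; Z[10]=0
i=11: min(r-i=1, Z[2]=0)=0; Z[11]=0
i=12: outside box; Z[12]=0

[13, 0, 0, 3, 0, 0, 0, 0, 0, 3, 0, 0, 0]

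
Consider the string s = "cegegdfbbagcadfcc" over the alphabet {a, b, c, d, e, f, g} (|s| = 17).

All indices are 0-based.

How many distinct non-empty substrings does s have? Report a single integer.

rank→(start, suffix):
  0 → (12, 'adfcc')
  1 → (9, 'agcadfcc')
  2 → (8, 'bagcadfcc')
  3 → (7, 'bbagcadfcc')
  4 → (16, 'c')
  5 → (11, 'cadfcc')
  6 → (15, 'cc')
  7 → (0, 'cegegdfbbagcadfcc')
  8 → (5, 'dfbbagcadfcc')
  9 → (13, 'dfcc')
  10 → (3, 'egdfbbagcadfcc')
  11 → (1, 'egegdfbbagcadfcc')
  12 → (6, 'fbbagcadfcc')
  13 → (14, 'fcc')
  14 → (10, 'gcadfcc')
  15 → (4, 'gdfbbagcadfcc')
  16 → (2, 'gegdfbbagcadfcc')

SA = [12, 9, 8, 7, 16, 11, 15, 0, 5, 13, 3, 1, 6, 14, 10, 4, 2]
[i] adj suffixes → lcp
  [1] 12/9 → 1 ('a')
  [2] 9/8 → 0 ('')
  [3] 8/7 → 1 ('b')
  [4] 7/16 → 0 ('')
  [5] 16/11 → 1 ('c')
  [6] 11/15 → 1 ('c')
  [7] 15/0 → 1 ('c')
  [8] 0/5 → 0 ('')
  [9] 5/13 → 2 ('df')
  [10] 13/3 → 0 ('')
  [11] 3/1 → 2 ('eg')
  [12] 1/6 → 0 ('')
  [13] 6/14 → 1 ('f')
  [14] 14/10 → 0 ('')
  [15] 10/4 → 1 ('g')
  [16] 4/2 → 1 ('g')

n(n+1)/2 = 17·18/2 = 153
Σ LCP = 0 + 1 + 0 + 1 + 0 + 1 + 1 + 1 + 0 + 2 + 0 + 2 + 0 + 1 + 0 + 1 + 1 = 12
distinct = 153 − 12 = 141

141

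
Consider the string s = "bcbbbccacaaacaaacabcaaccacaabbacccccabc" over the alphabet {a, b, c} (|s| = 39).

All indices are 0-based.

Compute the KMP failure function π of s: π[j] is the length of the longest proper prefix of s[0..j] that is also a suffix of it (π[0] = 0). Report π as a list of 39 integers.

[0, 0, 1, 1, 1, 2, 0, 0, 0, 0, 0, 0, 0, 0, 0, 0, 0, 0, 1, 2, 0, 0, 0, 0, 0, 0, 0, 0, 1, 1, 0, 0, 0, 0, 0, 0, 0, 1, 2]

π[0] = 0
j=1 s[j]='c': π[1]=0 (border '')
j=2 s[j]='b': π[2]=1 (border 'b')
j=3 s[j]='b': k: 1→0; π[3]=1 (border 'b')
j=4 s[j]='b': k: 1→0; π[4]=1 (border 'b')
j=5 s[j]='c': π[5]=2 (border 'bc')
j=6 s[j]='c': k: 2→0; π[6]=0 (border '')
j=7 s[j]='a': π[7]=0 (border '')
j=8 s[j]='c': π[8]=0 (border '')
j=9 s[j]='a': π[9]=0 (border '')
j=10 s[j]='a': π[10]=0 (border '')
j=11 s[j]='a': π[11]=0 (border '')
j=12 s[j]='c': π[12]=0 (border '')
j=13 s[j]='a': π[13]=0 (border '')
j=14 s[j]='a': π[14]=0 (border '')
j=15 s[j]='a': π[15]=0 (border '')
j=16 s[j]='c': π[16]=0 (border '')
j=17 s[j]='a': π[17]=0 (border '')
j=18 s[j]='b': π[18]=1 (border 'b')
j=19 s[j]='c': π[19]=2 (border 'bc')
j=20 s[j]='a': k: 2→0; π[20]=0 (border '')
j=21 s[j]='a': π[21]=0 (border '')
j=22 s[j]='c': π[22]=0 (border '')
j=23 s[j]='c': π[23]=0 (border '')
j=24 s[j]='a': π[24]=0 (border '')
j=25 s[j]='c': π[25]=0 (border '')
j=26 s[j]='a': π[26]=0 (border '')
j=27 s[j]='a': π[27]=0 (border '')
j=28 s[j]='b': π[28]=1 (border 'b')
j=29 s[j]='b': k: 1→0; π[29]=1 (border 'b')
j=30 s[j]='a': k: 1→0; π[30]=0 (border '')
j=31 s[j]='c': π[31]=0 (border '')
j=32 s[j]='c': π[32]=0 (border '')
j=33 s[j]='c': π[33]=0 (border '')
j=34 s[j]='c': π[34]=0 (border '')
j=35 s[j]='c': π[35]=0 (border '')
j=36 s[j]='a': π[36]=0 (border '')
j=37 s[j]='b': π[37]=1 (border 'b')
j=38 s[j]='c': π[38]=2 (border 'bc')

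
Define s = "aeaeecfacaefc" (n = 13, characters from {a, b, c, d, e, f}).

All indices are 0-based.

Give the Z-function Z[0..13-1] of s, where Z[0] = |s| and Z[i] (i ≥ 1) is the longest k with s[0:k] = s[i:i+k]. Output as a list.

Z[0]=13
i=1: fresh scan; Z[1]=0
i=2: fresh scan; Z[2]=2 extend→box=[2,4)
i=3: min(r-i=1, Z[1]=0)=0; Z[3]=0
i=4: fresh scan; Z[4]=0
i=5: fresh scan; Z[5]=0
i=6: fresh scan; Z[6]=0
i=7: fresh scan; Z[7]=1 extend→box=[7,8)
i=8: fresh scan; Z[8]=0
i=9: fresh scan; Z[9]=2 extend→box=[9,11)
i=10: min(r-i=1, Z[1]=0)=0; Z[10]=0
i=11: fresh scan; Z[11]=0
i=12: fresh scan; Z[12]=0

[13, 0, 2, 0, 0, 0, 0, 1, 0, 2, 0, 0, 0]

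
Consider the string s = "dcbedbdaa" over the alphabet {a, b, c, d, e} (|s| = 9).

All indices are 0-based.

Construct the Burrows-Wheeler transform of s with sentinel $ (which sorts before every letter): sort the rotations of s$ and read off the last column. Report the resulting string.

aaddcdbe$b

rank  rotation    last
    0  $dcbedbdaa  a
    1  a$dcbedbda  a
    2  aa$dcbedbd  d
    3  bdaa$dcbed  d
    4  bedbdaa$dc  c
    5  cbedbdaa$d  d
    6  daa$dcbedb  b
    7  dbdaa$dcbe  e
    8  dcbedbdaa$  $
    9  edbdaa$dcb  b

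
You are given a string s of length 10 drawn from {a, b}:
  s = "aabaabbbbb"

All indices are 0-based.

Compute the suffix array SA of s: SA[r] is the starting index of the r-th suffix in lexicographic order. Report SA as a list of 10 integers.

rank | idx | suffix
   0 |   0 | aabaabbbbb
   1 |   3 | aabbbbb
   2 |   1 | abaabbbbb
   3 |   4 | abbbbb
   4 |   9 | b
   5 |   2 | baabbbbb
   6 |   8 | bb
   7 |   7 | bbb
   8 |   6 | bbbb
   9 |   5 | bbbbb

[0, 3, 1, 4, 9, 2, 8, 7, 6, 5]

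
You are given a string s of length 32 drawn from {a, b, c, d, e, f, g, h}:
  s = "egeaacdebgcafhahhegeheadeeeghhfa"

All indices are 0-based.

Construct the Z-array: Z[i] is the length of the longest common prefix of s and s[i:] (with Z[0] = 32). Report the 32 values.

Z[0]=32
i=1: outside box; Z[1]=0
i=2: outside box; Z[2]=1 grow→box=[2,3)
i=3: outside box; Z[3]=0
i=4: outside box; Z[4]=0
i=5: outside box; Z[5]=0
i=6: outside box; Z[6]=0
i=7: outside box; Z[7]=1 grow→box=[7,8)
i=8: outside box; Z[8]=0
i=9: outside box; Z[9]=0
i=10: outside box; Z[10]=0
i=11: outside box; Z[11]=0
i=12: outside box; Z[12]=0
i=13: outside box; Z[13]=0
i=14: outside box; Z[14]=0
i=15: outside box; Z[15]=0
i=16: outside box; Z[16]=0
i=17: outside box; Z[17]=3 grow→box=[17,20)
i=18: min(r-i=2, Z[1]=0)=0; Z[18]=0
i=19: min(r-i=1, Z[2]=1)=1; Z[19]=1
i=20: outside box; Z[20]=0
i=21: outside box; Z[21]=1 grow→box=[21,22)
i=22: outside box; Z[22]=0
i=23: outside box; Z[23]=0
i=24: outside box; Z[24]=1 grow→box=[24,25)
i=25: outside box; Z[25]=1 grow→box=[25,26)
i=26: outside box; Z[26]=2 grow→box=[26,28)
i=27: min(r-i=1, Z[1]=0)=0; Z[27]=0
i=28: outside box; Z[28]=0
i=29: outside box; Z[29]=0
i=30: outside box; Z[30]=0
i=31: outside box; Z[31]=0

[32, 0, 1, 0, 0, 0, 0, 1, 0, 0, 0, 0, 0, 0, 0, 0, 0, 3, 0, 1, 0, 1, 0, 0, 1, 1, 2, 0, 0, 0, 0, 0]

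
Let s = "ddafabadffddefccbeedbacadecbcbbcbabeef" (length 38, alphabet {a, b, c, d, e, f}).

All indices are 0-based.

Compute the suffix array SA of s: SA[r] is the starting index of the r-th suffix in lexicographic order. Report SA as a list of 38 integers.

rank | idx | suffix
   0 |   4 | abadffddefccbeedbacadecbcbbcbabeef
   1 |  33 | abeef
   2 |  21 | acadecbcbbcbabeef
   3 |  23 | adecbcbbcbabeef
   4 |   6 | adffddefccbeedbacadecbcbbcbabeef
   5 |   2 | afabadffddefccbeedbacadecbcbbcbabeef
   6 |  32 | babeef
   7 |  20 | bacadecbcbbcbabeef
   8 |   5 | badffddefccbeedbacadecbcbbcbabeef
   9 |  29 | bbcbabeef
  10 |  30 | bcbabeef
  11 |  27 | bcbbcbabeef
  12 |  16 | beedbacadecbcbbcbabeef
  13 |  34 | beef
  14 |  22 | cadecbcbbcbabeef
  15 |  31 | cbabeef
  16 |  28 | cbbcbabeef
  17 |  26 | cbcbbcbabeef
  18 |  15 | cbeedbacadecbcbbcbabeef
  19 |  14 | ccbeedbacadecbcbbcbabeef
  20 |   1 | dafabadffddefccbeedbacadecbcbbcbabeef
  21 |  19 | dbacadecbcbbcbabeef
  22 |   0 | ddafabadffddefccbeedbacadecbcbbcbabeef
  23 |  10 | ddefccbeedbacadecbcbbcbabeef
  24 |  24 | decbcbbcbabeef
  25 |  11 | defccbeedbacadecbcbbcbabeef
  26 |   7 | dffddefccbeedbacadecbcbbcbabeef
  27 |  25 | ecbcbbcbabeef
  28 |  18 | edbacadecbcbbcbabeef
  29 |  17 | eedbacadecbcbbcbabeef
  30 |  35 | eef
  31 |  36 | ef
  32 |  12 | efccbeedbacadecbcbbcbabeef
  33 |  37 | f
  34 |   3 | fabadffddefccbeedbacadecbcbbcbabeef
  35 |  13 | fccbeedbacadecbcbbcbabeef
  36 |   9 | fddefccbeedbacadecbcbbcbabeef
  37 |   8 | ffddefccbeedbacadecbcbbcbabeef

[4, 33, 21, 23, 6, 2, 32, 20, 5, 29, 30, 27, 16, 34, 22, 31, 28, 26, 15, 14, 1, 19, 0, 10, 24, 11, 7, 25, 18, 17, 35, 36, 12, 37, 3, 13, 9, 8]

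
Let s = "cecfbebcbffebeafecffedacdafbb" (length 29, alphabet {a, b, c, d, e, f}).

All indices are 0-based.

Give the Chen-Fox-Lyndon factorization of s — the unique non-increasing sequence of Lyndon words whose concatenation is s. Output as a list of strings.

emit factor 1: 'cecf' (i=0, period=4)
emit factor 2: 'be' (i=4, period=2)
emit factor 3: 'bcbffebe' (i=6, period=8)
emit factor 4: 'afecffed' (i=14, period=8)
emit factor 5: 'acdafbb' (i=22, period=7)

["cecf", "be", "bcbffebe", "afecffed", "acdafbb"]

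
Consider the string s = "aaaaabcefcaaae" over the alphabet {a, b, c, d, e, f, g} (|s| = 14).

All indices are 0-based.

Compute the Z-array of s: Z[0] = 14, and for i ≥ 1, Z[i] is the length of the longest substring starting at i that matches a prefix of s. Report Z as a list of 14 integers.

[14, 4, 3, 2, 1, 0, 0, 0, 0, 0, 3, 2, 1, 0]

Z[0]=14
i=1: i≥r, start 0; Z[1]=4 grow→box=[1,5)
i=2: min(r-i=3, Z[1]=4)=3; Z[2]=3
i=3: min(r-i=2, Z[2]=3)=2; Z[3]=2
i=4: min(r-i=1, Z[3]=2)=1; Z[4]=1
i=5: i≥r, start 0; Z[5]=0
i=6: i≥r, start 0; Z[6]=0
i=7: i≥r, start 0; Z[7]=0
i=8: i≥r, start 0; Z[8]=0
i=9: i≥r, start 0; Z[9]=0
i=10: i≥r, start 0; Z[10]=3 grow→box=[10,13)
i=11: min(r-i=2, Z[1]=4)=2; Z[11]=2
i=12: min(r-i=1, Z[2]=3)=1; Z[12]=1
i=13: i≥r, start 0; Z[13]=0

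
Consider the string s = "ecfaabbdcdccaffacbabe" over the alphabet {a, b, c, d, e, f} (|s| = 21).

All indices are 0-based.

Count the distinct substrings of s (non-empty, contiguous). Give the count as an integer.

213

rank→(start, suffix):
  0 → (3, 'aabbdcdccaffacbabe')
  1 → (4, 'abbdcdccaffacbabe')
  2 → (18, 'abe')
  3 → (15, 'acbabe')
  4 → (12, 'affacbabe')
  5 → (17, 'babe')
  6 → (5, 'bbdcdccaffacbabe')
  7 → (6, 'bdcdccaffacbabe')
  8 → (19, 'be')
  9 → (11, 'caffacbabe')
  10 → (16, 'cbabe')
  11 → (10, 'ccaffacbabe')
  12 → (8, 'cdccaffacbabe')
  13 → (1, 'cfaabbdcdccaffacbabe')
  14 → (9, 'dccaffacbabe')
  15 → (7, 'dcdccaffacbabe')
  16 → (20, 'e')
  17 → (0, 'ecfaabbdcdccaffacbabe')
  18 → (2, 'faabbdcdccaffacbabe')
  19 → (14, 'facbabe')
  20 → (13, 'ffacbabe')

SA = [3, 4, 18, 15, 12, 17, 5, 6, 19, 11, 16, 10, 8, 1, 9, 7, 20, 0, 2, 14, 13]
rank  pair      lcp
   1  s[3:],s[4:]  1  'a'
   2  s[4:],s[18:]  2  'ab'
   3  s[18:],s[15:]  1  'a'
   4  s[15:],s[12:]  1  'a'
   5  s[12:],s[17:]  0  ''
   6  s[17:],s[5:]  1  'b'
   7  s[5:],s[6:]  1  'b'
   8  s[6:],s[19:]  1  'b'
   9  s[19:],s[11:]  0  ''
  10  s[11:],s[16:]  1  'c'
  11  s[16:],s[10:]  1  'c'
  12  s[10:],s[8:]  1  'c'
  13  s[8:],s[1:]  1  'c'
  14  s[1:],s[9:]  0  ''
  15  s[9:],s[7:]  2  'dc'
  16  s[7:],s[20:]  0  ''
  17  s[20:],s[0:]  1  'e'
  18  s[0:],s[2:]  0  ''
  19  s[2:],s[14:]  2  'fa'
  20  s[14:],s[13:]  1  'f'

n(n+1)/2 = 21·22/2 = 231
Σ LCP = 0 + 1 + 2 + 1 + 1 + 0 + 1 + 1 + 1 + 0 + 1 + 1 + 1 + 1 + 0 + 2 + 0 + 1 + 0 + 2 + 1 = 18
distinct = 231 − 18 = 213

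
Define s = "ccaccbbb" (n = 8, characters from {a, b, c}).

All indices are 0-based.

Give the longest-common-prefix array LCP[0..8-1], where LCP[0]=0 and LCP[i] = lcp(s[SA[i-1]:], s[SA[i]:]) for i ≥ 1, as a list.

rank→(start, suffix):
  0 → (2, 'accbbb')
  1 → (7, 'b')
  2 → (6, 'bb')
  3 → (5, 'bbb')
  4 → (1, 'caccbbb')
  5 → (4, 'cbbb')
  6 → (0, 'ccaccbbb')
  7 → (3, 'ccbbb')

SA = [2, 7, 6, 5, 1, 4, 0, 3]
[i] adj suffixes → lcp
  [1] 2/7 → 0 ('')
  [2] 7/6 → 1 ('b')
  [3] 6/5 → 2 ('bb')
  [4] 5/1 → 0 ('')
  [5] 1/4 → 1 ('c')
  [6] 4/0 → 1 ('c')
  [7] 0/3 → 2 ('cc')

[0, 0, 1, 2, 0, 1, 1, 2]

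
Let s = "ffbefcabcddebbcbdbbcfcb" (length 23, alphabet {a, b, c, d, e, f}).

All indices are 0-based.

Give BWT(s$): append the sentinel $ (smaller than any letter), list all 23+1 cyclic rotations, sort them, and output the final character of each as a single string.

bccedbabcfffbbbbcddbfec$

rank  rotation                  last
    0  $ffbefcabcddebbcbdbbcfcb  b
    1  abcddebbcbdbbcfcb$ffbefc  c
    2  b$ffbefcabcddebbcbdbbcfc  c
    3  bbcbdbbcfcb$ffbefcabcdde  e
    4  bbcfcb$ffbefcabcddebbcbd  d
    5  bcbdbbcfcb$ffbefcabcddeb  b
    6  bcddebbcbdbbcfcb$ffbefca  a
    7  bcfcb$ffbefcabcddebbcbdb  b
    8  bdbbcfcb$ffbefcabcddebbc  c
    9  befcabcddebbcbdbbcfcb$ff  f
   10  cabcddebbcbdbbcfcb$ffbef  f
   11  cb$ffbefcabcddebbcbdbbcf  f
   12  cbdbbcfcb$ffbefcabcddebb  b
   13  cddebbcbdbbcfcb$ffbefcab  b
   14  cfcb$ffbefcabcddebbcbdbb  b
   15  dbbcfcb$ffbefcabcddebbcb  b
   16  ddebbcbdbbcfcb$ffbefcabc  c
   17  debbcbdbbcfcb$ffbefcabcd  d
   18  ebbcbdbbcfcb$ffbefcabcdd  d
   19  efcabcddebbcbdbbcfcb$ffb  b
   20  fbefcabcddebbcbdbbcfcb$f  f
   21  fcabcddebbcbdbbcfcb$ffbe  e
   22  fcb$ffbefcabcddebbcbdbbc  c
   23  ffbefcabcddebbcbdbbcfcb$  $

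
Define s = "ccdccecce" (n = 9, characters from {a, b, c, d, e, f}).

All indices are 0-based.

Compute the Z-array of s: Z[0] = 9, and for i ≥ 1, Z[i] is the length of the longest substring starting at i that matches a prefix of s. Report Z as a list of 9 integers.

[9, 1, 0, 2, 1, 0, 2, 1, 0]

Z[0]=9
i=1: fresh scan; Z[1]=1 grow→box=[1,2)
i=2: fresh scan; Z[2]=0
i=3: fresh scan; Z[3]=2 grow→box=[3,5)
i=4: min(r-i=1, Z[1]=1)=1; Z[4]=1
i=5: fresh scan; Z[5]=0
i=6: fresh scan; Z[6]=2 grow→box=[6,8)
i=7: min(r-i=1, Z[1]=1)=1; Z[7]=1
i=8: fresh scan; Z[8]=0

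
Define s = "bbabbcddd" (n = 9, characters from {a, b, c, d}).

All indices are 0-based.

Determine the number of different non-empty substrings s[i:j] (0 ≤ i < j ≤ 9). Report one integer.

rank→(start, suffix):
  0 → (2, 'abbcddd')
  1 → (1, 'babbcddd')
  2 → (0, 'bbabbcddd')
  3 → (3, 'bbcddd')
  4 → (4, 'bcddd')
  5 → (5, 'cddd')
  6 → (8, 'd')
  7 → (7, 'dd')
  8 → (6, 'ddd')

SA = [2, 1, 0, 3, 4, 5, 8, 7, 6]
rank  pair      lcp
   1  s[2:],s[1:]  0  ''
   2  s[1:],s[0:]  1  'b'
   3  s[0:],s[3:]  2  'bb'
   4  s[3:],s[4:]  1  'b'
   5  s[4:],s[5:]  0  ''
   6  s[5:],s[8:]  0  ''
   7  s[8:],s[7:]  1  'd'
   8  s[7:],s[6:]  2  'dd'

n(n+1)/2 = 9·10/2 = 45
Σ LCP = 0 + 0 + 1 + 2 + 1 + 0 + 0 + 1 + 2 = 7
distinct = 45 − 7 = 38

38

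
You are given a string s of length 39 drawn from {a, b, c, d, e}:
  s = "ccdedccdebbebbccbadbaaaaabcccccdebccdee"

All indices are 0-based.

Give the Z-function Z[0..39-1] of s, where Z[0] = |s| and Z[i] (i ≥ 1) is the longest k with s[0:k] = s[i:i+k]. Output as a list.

[39, 1, 0, 0, 0, 4, 1, 0, 0, 0, 0, 0, 0, 0, 2, 1, 0, 0, 0, 0, 0, 0, 0, 0, 0, 0, 2, 2, 2, 4, 1, 0, 0, 0, 4, 1, 0, 0, 0]

Z[0]=39
i=1: i≥r, start 0; Z[1]=1 grow→box=[1,2)
i=2: i≥r, start 0; Z[2]=0
i=3: i≥r, start 0; Z[3]=0
i=4: i≥r, start 0; Z[4]=0
i=5: i≥r, start 0; Z[5]=4 grow→box=[5,9)
i=6: min(r-i=3, Z[1]=1)=1; Z[6]=1
i=7: min(r-i=2, Z[2]=0)=0; Z[7]=0
i=8: min(r-i=1, Z[3]=0)=0; Z[8]=0
i=9: i≥r, start 0; Z[9]=0
i=10: i≥r, start 0; Z[10]=0
i=11: i≥r, start 0; Z[11]=0
i=12: i≥r, start 0; Z[12]=0
i=13: i≥r, start 0; Z[13]=0
i=14: i≥r, start 0; Z[14]=2 grow→box=[14,16)
i=15: min(r-i=1, Z[1]=1)=1; Z[15]=1
i=16: i≥r, start 0; Z[16]=0
i=17: i≥r, start 0; Z[17]=0
i=18: i≥r, start 0; Z[18]=0
i=19: i≥r, start 0; Z[19]=0
i=20: i≥r, start 0; Z[20]=0
i=21: i≥r, start 0; Z[21]=0
i=22: i≥r, start 0; Z[22]=0
i=23: i≥r, start 0; Z[23]=0
i=24: i≥r, start 0; Z[24]=0
i=25: i≥r, start 0; Z[25]=0
i=26: i≥r, start 0; Z[26]=2 grow→box=[26,28)
i=27: min(r-i=1, Z[1]=1)=1; Z[27]=2 grow→box=[27,29)
i=28: min(r-i=1, Z[1]=1)=1; Z[28]=2 grow→box=[28,30)
i=29: min(r-i=1, Z[1]=1)=1; Z[29]=4 grow→box=[29,33)
i=30: min(r-i=3, Z[1]=1)=1; Z[30]=1
i=31: min(r-i=2, Z[2]=0)=0; Z[31]=0
i=32: min(r-i=1, Z[3]=0)=0; Z[32]=0
i=33: i≥r, start 0; Z[33]=0
i=34: i≥r, start 0; Z[34]=4 grow→box=[34,38)
i=35: min(r-i=3, Z[1]=1)=1; Z[35]=1
i=36: min(r-i=2, Z[2]=0)=0; Z[36]=0
i=37: min(r-i=1, Z[3]=0)=0; Z[37]=0
i=38: i≥r, start 0; Z[38]=0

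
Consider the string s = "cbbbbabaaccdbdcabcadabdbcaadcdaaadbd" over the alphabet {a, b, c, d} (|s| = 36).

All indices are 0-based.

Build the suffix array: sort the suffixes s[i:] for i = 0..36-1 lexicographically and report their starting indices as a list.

rank→(start, suffix):
  0 → (30, 'aaadbd')
  1 → (7, 'aaccdbdcabcadabdbcaadcdaaadbd')
  2 → (31, 'aadbd')
  3 → (25, 'aadcdaaadbd')
  4 → (5, 'abaaccdbdcabcadabdbcaadcdaaadbd')
  5 → (15, 'abcadabdbcaadcdaaadbd')
  6 → (20, 'abdbcaadcdaaadbd')
  7 → (8, 'accdbdcabcadabdbcaadcdaaadbd')
  8 → (18, 'adabdbcaadcdaaadbd')
  9 → (32, 'adbd')
  10 → (26, 'adcdaaadbd')
  11 → (6, 'baaccdbdcabcadabdbcaadcdaaadbd')
  12 → (4, 'babaaccdbdcabcadabdbcaadcdaaadbd')
  13 → (3, 'bbabaaccdbdcabcadabdbcaadcdaaadbd')
  14 → (2, 'bbbabaaccdbdcabcadabdbcaadcdaaadbd')
  15 → (1, 'bbbbabaaccdbdcabcadabdbcaadcdaaadbd')
  16 → (23, 'bcaadcdaaadbd')
  17 → (16, 'bcadabdbcaadcdaaadbd')
  18 → (34, 'bd')
  19 → (21, 'bdbcaadcdaaadbd')
  20 → (12, 'bdcabcadabdbcaadcdaaadbd')
  21 → (24, 'caadcdaaadbd')
  22 → (14, 'cabcadabdbcaadcdaaadbd')
  23 → (17, 'cadabdbcaadcdaaadbd')
  24 → (0, 'cbbbbabaaccdbdcabcadabdbcaadcdaaadbd')
  25 → (9, 'ccdbdcabcadabdbcaadcdaaadbd')
  26 → (28, 'cdaaadbd')
  27 → (10, 'cdbdcabcadabdbcaadcdaaadbd')
  28 → (35, 'd')
  29 → (29, 'daaadbd')
  30 → (19, 'dabdbcaadcdaaadbd')
  31 → (22, 'dbcaadcdaaadbd')
  32 → (33, 'dbd')
  33 → (11, 'dbdcabcadabdbcaadcdaaadbd')
  34 → (13, 'dcabcadabdbcaadcdaaadbd')
  35 → (27, 'dcdaaadbd')

[30, 7, 31, 25, 5, 15, 20, 8, 18, 32, 26, 6, 4, 3, 2, 1, 23, 16, 34, 21, 12, 24, 14, 17, 0, 9, 28, 10, 35, 29, 19, 22, 33, 11, 13, 27]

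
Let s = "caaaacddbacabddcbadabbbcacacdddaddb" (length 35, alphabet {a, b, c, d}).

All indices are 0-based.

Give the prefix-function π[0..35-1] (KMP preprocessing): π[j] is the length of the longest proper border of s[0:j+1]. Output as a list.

π[0] = 0
j=1 s[j]='a': π[1]=0 (border '')
j=2 s[j]='a': π[2]=0 (border '')
j=3 s[j]='a': π[3]=0 (border '')
j=4 s[j]='a': π[4]=0 (border '')
j=5 s[j]='c': π[5]=1 (border 'c')
j=6 s[j]='d': k: 1→0; π[6]=0 (border '')
j=7 s[j]='d': π[7]=0 (border '')
j=8 s[j]='b': π[8]=0 (border '')
j=9 s[j]='a': π[9]=0 (border '')
j=10 s[j]='c': π[10]=1 (border 'c')
j=11 s[j]='a': π[11]=2 (border 'ca')
j=12 s[j]='b': k: 2→0; π[12]=0 (border '')
j=13 s[j]='d': π[13]=0 (border '')
j=14 s[j]='d': π[14]=0 (border '')
j=15 s[j]='c': π[15]=1 (border 'c')
j=16 s[j]='b': k: 1→0; π[16]=0 (border '')
j=17 s[j]='a': π[17]=0 (border '')
j=18 s[j]='d': π[18]=0 (border '')
j=19 s[j]='a': π[19]=0 (border '')
j=20 s[j]='b': π[20]=0 (border '')
j=21 s[j]='b': π[21]=0 (border '')
j=22 s[j]='b': π[22]=0 (border '')
j=23 s[j]='c': π[23]=1 (border 'c')
j=24 s[j]='a': π[24]=2 (border 'ca')
j=25 s[j]='c': k: 2→0; π[25]=1 (border 'c')
j=26 s[j]='a': π[26]=2 (border 'ca')
j=27 s[j]='c': k: 2→0; π[27]=1 (border 'c')
j=28 s[j]='d': k: 1→0; π[28]=0 (border '')
j=29 s[j]='d': π[29]=0 (border '')
j=30 s[j]='d': π[30]=0 (border '')
j=31 s[j]='a': π[31]=0 (border '')
j=32 s[j]='d': π[32]=0 (border '')
j=33 s[j]='d': π[33]=0 (border '')
j=34 s[j]='b': π[34]=0 (border '')

[0, 0, 0, 0, 0, 1, 0, 0, 0, 0, 1, 2, 0, 0, 0, 1, 0, 0, 0, 0, 0, 0, 0, 1, 2, 1, 2, 1, 0, 0, 0, 0, 0, 0, 0]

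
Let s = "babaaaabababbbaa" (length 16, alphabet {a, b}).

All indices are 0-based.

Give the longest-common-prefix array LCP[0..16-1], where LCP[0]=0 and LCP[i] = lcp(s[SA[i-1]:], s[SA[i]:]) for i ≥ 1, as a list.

[0, 1, 2, 3, 2, 1, 3, 4, 2, 0, 3, 2, 4, 3, 1, 2]

sorted suffixes:
  #0 SA[0]=15  'a'
  #1 SA[1]=14  'aa'
  #2 SA[2]=3  'aaaabababbbaa'
  #3 SA[3]=4  'aaabababbbaa'
  #4 SA[4]=5  'aabababbbaa'
  #5 SA[5]=1  'abaaaabababbbaa'
  #6 SA[6]=6  'abababbbaa'
  #7 SA[7]=8  'ababbbaa'
  #8 SA[8]=10  'abbbaa'
  #9 SA[9]=13  'baa'
  #10 SA[10]=2  'baaaabababbbaa'
  #11 SA[11]=0  'babaaaabababbbaa'
  #12 SA[12]=7  'bababbbaa'
  #13 SA[13]=9  'babbbaa'
  #14 SA[14]=12  'bbaa'
  #15 SA[15]=11  'bbbaa'

SA = [15, 14, 3, 4, 5, 1, 6, 8, 10, 13, 2, 0, 7, 9, 12, 11]
rank  pair      lcp
   1  s[15:],s[14:]  1  'a'
   2  s[14:],s[3:]  2  'aa'
   3  s[3:],s[4:]  3  'aaa'
   4  s[4:],s[5:]  2  'aa'
   5  s[5:],s[1:]  1  'a'
   6  s[1:],s[6:]  3  'aba'
   7  s[6:],s[8:]  4  'abab'
   8  s[8:],s[10:]  2  'ab'
   9  s[10:],s[13:]  0  ''
  10  s[13:],s[2:]  3  'baa'
  11  s[2:],s[0:]  2  'ba'
  12  s[0:],s[7:]  4  'baba'
  13  s[7:],s[9:]  3  'bab'
  14  s[9:],s[12:]  1  'b'
  15  s[12:],s[11:]  2  'bb'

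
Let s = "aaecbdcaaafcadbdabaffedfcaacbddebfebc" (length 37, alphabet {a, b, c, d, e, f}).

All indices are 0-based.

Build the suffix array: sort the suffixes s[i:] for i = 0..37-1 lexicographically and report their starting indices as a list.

sorted suffixes:
  #0 SA[0]=7  'aaafcadbdabaffedfcaacbddebfebc'
  #1 SA[1]=25  'aacbddebfebc'
  #2 SA[2]=0  'aaecbdcaaafcadbdabaffedfcaacbddebfebc'
  #3 SA[3]=8  'aafcadbdabaffedfcaacbddebfebc'
  #4 SA[4]=16  'abaffedfcaacbddebfebc'
  #5 SA[5]=26  'acbddebfebc'
  #6 SA[6]=12  'adbdabaffedfcaacbddebfebc'
  #7 SA[7]=1  'aecbdcaaafcadbdabaffedfcaacbddebfebc'
  #8 SA[8]=9  'afcadbdabaffedfcaacbddebfebc'
  #9 SA[9]=18  'affedfcaacbddebfebc'
  #10 SA[10]=17  'baffedfcaacbddebfebc'
  #11 SA[11]=35  'bc'
  #12 SA[12]=14  'bdabaffedfcaacbddebfebc'
  #13 SA[13]=4  'bdcaaafcadbdabaffedfcaacbddebfebc'
  #14 SA[14]=28  'bddebfebc'
  #15 SA[15]=32  'bfebc'
  #16 SA[16]=36  'c'
  #17 SA[17]=6  'caaafcadbdabaffedfcaacbddebfebc'
  #18 SA[18]=24  'caacbddebfebc'
  #19 SA[19]=11  'cadbdabaffedfcaacbddebfebc'
  #20 SA[20]=3  'cbdcaaafcadbdabaffedfcaacbddebfebc'
  #21 SA[21]=27  'cbddebfebc'
  #22 SA[22]=15  'dabaffedfcaacbddebfebc'
  #23 SA[23]=13  'dbdabaffedfcaacbddebfebc'
  #24 SA[24]=5  'dcaaafcadbdabaffedfcaacbddebfebc'
  #25 SA[25]=29  'ddebfebc'
  #26 SA[26]=30  'debfebc'
  #27 SA[27]=22  'dfcaacbddebfebc'
  #28 SA[28]=34  'ebc'
  #29 SA[29]=31  'ebfebc'
  #30 SA[30]=2  'ecbdcaaafcadbdabaffedfcaacbddebfebc'
  #31 SA[31]=21  'edfcaacbddebfebc'
  #32 SA[32]=23  'fcaacbddebfebc'
  #33 SA[33]=10  'fcadbdabaffedfcaacbddebfebc'
  #34 SA[34]=33  'febc'
  #35 SA[35]=20  'fedfcaacbddebfebc'
  #36 SA[36]=19  'ffedfcaacbddebfebc'

[7, 25, 0, 8, 16, 26, 12, 1, 9, 18, 17, 35, 14, 4, 28, 32, 36, 6, 24, 11, 3, 27, 15, 13, 5, 29, 30, 22, 34, 31, 2, 21, 23, 10, 33, 20, 19]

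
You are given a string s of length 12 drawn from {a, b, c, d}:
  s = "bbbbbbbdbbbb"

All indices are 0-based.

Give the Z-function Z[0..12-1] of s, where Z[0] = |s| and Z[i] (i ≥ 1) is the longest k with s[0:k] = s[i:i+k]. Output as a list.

[12, 6, 5, 4, 3, 2, 1, 0, 4, 3, 2, 1]

Z[0]=12
i=1: i≥r, start 0; Z[1]=6 grow→box=[1,7)
i=2: min(r-i=5, Z[1]=6)=5; Z[2]=5
i=3: min(r-i=4, Z[2]=5)=4; Z[3]=4
i=4: min(r-i=3, Z[3]=4)=3; Z[4]=3
i=5: min(r-i=2, Z[4]=3)=2; Z[5]=2
i=6: min(r-i=1, Z[5]=2)=1; Z[6]=1
i=7: i≥r, start 0; Z[7]=0
i=8: i≥r, start 0; Z[8]=4 grow→box=[8,12)
i=9: min(r-i=3, Z[1]=6)=3; Z[9]=3
i=10: min(r-i=2, Z[2]=5)=2; Z[10]=2
i=11: min(r-i=1, Z[3]=4)=1; Z[11]=1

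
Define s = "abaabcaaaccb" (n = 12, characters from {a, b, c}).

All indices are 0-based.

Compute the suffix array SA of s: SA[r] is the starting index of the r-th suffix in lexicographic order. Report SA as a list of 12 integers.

rank | idx | suffix
   0 |   6 | aaaccb
   1 |   2 | aabcaaaccb
   2 |   7 | aaccb
   3 |   0 | abaabcaaaccb
   4 |   3 | abcaaaccb
   5 |   8 | accb
   6 |  11 | b
   7 |   1 | baabcaaaccb
   8 |   4 | bcaaaccb
   9 |   5 | caaaccb
  10 |  10 | cb
  11 |   9 | ccb

[6, 2, 7, 0, 3, 8, 11, 1, 4, 5, 10, 9]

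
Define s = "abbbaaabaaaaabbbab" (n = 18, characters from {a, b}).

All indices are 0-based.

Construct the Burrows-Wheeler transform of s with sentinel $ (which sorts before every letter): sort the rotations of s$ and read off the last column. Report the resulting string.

rank  rotation             last
    0  $abbbaaabaaaaabbbab  b
    1  aaaaabbbab$abbbaaab  b
    2  aaaabbbab$abbbaaaba  a
    3  aaabaaaaabbbab$abbb  b
    4  aaabbbab$abbbaaabaa  a
    5  aabaaaaabbbab$abbba  a
    6  aabbbab$abbbaaabaaa  a
    7  ab$abbbaaabaaaaabbb  b
    8  abaaaaabbbab$abbbaa  a
    9  abbbaaabaaaaabbbab$  $
   10  abbbab$abbbaaabaaaa  a
   11  b$abbbaaabaaaaabbba  a
   12  baaaaabbbab$abbbaaa  a
   13  baaabaaaaabbbab$abb  b
   14  bab$abbbaaabaaaaabb  b
   15  bbaaabaaaaabbbab$ab  b
   16  bbab$abbbaaabaaaaab  b
   17  bbbaaabaaaaabbbab$a  a
   18  bbbab$abbbaaabaaaaa  a

bbabaaaba$aaabbbbaa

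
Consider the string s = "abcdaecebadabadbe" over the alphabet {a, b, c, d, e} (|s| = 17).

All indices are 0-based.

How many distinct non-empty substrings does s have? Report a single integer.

136

sorted suffixes:
  #0 SA[0]=11  'abadbe'
  #1 SA[1]=0  'abcdaecebadabadbe'
  #2 SA[2]=9  'adabadbe'
  #3 SA[3]=13  'adbe'
  #4 SA[4]=4  'aecebadabadbe'
  #5 SA[5]=8  'badabadbe'
  #6 SA[6]=12  'badbe'
  #7 SA[7]=1  'bcdaecebadabadbe'
  #8 SA[8]=15  'be'
  #9 SA[9]=2  'cdaecebadabadbe'
  #10 SA[10]=6  'cebadabadbe'
  #11 SA[11]=10  'dabadbe'
  #12 SA[12]=3  'daecebadabadbe'
  #13 SA[13]=14  'dbe'
  #14 SA[14]=16  'e'
  #15 SA[15]=7  'ebadabadbe'
  #16 SA[16]=5  'ecebadabadbe'

SA = [11, 0, 9, 13, 4, 8, 12, 1, 15, 2, 6, 10, 3, 14, 16, 7, 5]
i: (SA[i-1],SA[i]) lcp shared
  1: (11,0) 2 'ab'
  2: (0,9) 1 'a'
  3: (9,13) 2 'ad'
  4: (13,4) 1 'a'
  5: (4,8) 0 ''
  6: (8,12) 3 'bad'
  7: (12,1) 1 'b'
  8: (1,15) 1 'b'
  9: (15,2) 0 ''
  10: (2,6) 1 'c'
  11: (6,10) 0 ''
  12: (10,3) 2 'da'
  13: (3,14) 1 'd'
  14: (14,16) 0 ''
  15: (16,7) 1 'e'
  16: (7,5) 1 'e'

n(n+1)/2 = 17·18/2 = 153
Σ LCP = 0 + 2 + 1 + 2 + 1 + 0 + 3 + 1 + 1 + 0 + 1 + 0 + 2 + 1 + 0 + 1 + 1 = 17
distinct = 153 − 17 = 136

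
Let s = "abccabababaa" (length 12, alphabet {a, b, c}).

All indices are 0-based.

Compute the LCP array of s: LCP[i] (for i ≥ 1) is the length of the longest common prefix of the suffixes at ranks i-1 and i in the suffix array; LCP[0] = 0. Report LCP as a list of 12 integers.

sorted suffixes:
  #0 SA[0]=11  'a'
  #1 SA[1]=10  'aa'
  #2 SA[2]=8  'abaa'
  #3 SA[3]=6  'ababaa'
  #4 SA[4]=4  'abababaa'
  #5 SA[5]=0  'abccabababaa'
  #6 SA[6]=9  'baa'
  #7 SA[7]=7  'babaa'
  #8 SA[8]=5  'bababaa'
  #9 SA[9]=1  'bccabababaa'
  #10 SA[10]=3  'cabababaa'
  #11 SA[11]=2  'ccabababaa'

SA = [11, 10, 8, 6, 4, 0, 9, 7, 5, 1, 3, 2]
i: (SA[i-1],SA[i]) lcp shared
  1: (11,10) 1 'a'
  2: (10,8) 1 'a'
  3: (8,6) 3 'aba'
  4: (6,4) 5 'ababa'
  5: (4,0) 2 'ab'
  6: (0,9) 0 ''
  7: (9,7) 2 'ba'
  8: (7,5) 4 'baba'
  9: (5,1) 1 'b'
  10: (1,3) 0 ''
  11: (3,2) 1 'c'

[0, 1, 1, 3, 5, 2, 0, 2, 4, 1, 0, 1]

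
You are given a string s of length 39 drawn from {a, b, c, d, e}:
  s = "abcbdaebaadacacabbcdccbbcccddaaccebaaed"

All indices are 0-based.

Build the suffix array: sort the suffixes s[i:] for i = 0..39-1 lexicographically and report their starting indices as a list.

[29, 8, 35, 15, 0, 13, 11, 30, 9, 5, 36, 7, 34, 22, 16, 1, 23, 17, 3, 14, 12, 21, 2, 20, 24, 25, 31, 18, 26, 32, 38, 28, 10, 4, 19, 27, 6, 33, 37]

sorted suffixes:
  #0 SA[0]=29  'aaccebaaed'
  #1 SA[1]=8  'aadacacabbcdccbbcccddaaccebaaed'
  #2 SA[2]=35  'aaed'
  #3 SA[3]=15  'abbcdccbbcccddaaccebaaed'
  #4 SA[4]=0  'abcbdaebaadacacabbcdccbbcccddaaccebaaed'
  #5 SA[5]=13  'acabbcdccbbcccddaaccebaaed'
  #6 SA[6]=11  'acacabbcdccbbcccddaaccebaaed'
  #7 SA[7]=30  'accebaaed'
  #8 SA[8]=9  'adacacabbcdccbbcccddaaccebaaed'
  #9 SA[9]=5  'aebaadacacabbcdccbbcccddaaccebaaed'
  #10 SA[10]=36  'aed'
  #11 SA[11]=7  'baadacacabbcdccbbcccddaaccebaaed'
  #12 SA[12]=34  'baaed'
  #13 SA[13]=22  'bbcccddaaccebaaed'
  #14 SA[14]=16  'bbcdccbbcccddaaccebaaed'
  #15 SA[15]=1  'bcbdaebaadacacabbcdccbbcccddaaccebaaed'
  #16 SA[16]=23  'bcccddaaccebaaed'
  #17 SA[17]=17  'bcdccbbcccddaaccebaaed'
  #18 SA[18]=3  'bdaebaadacacabbcdccbbcccddaaccebaaed'
  #19 SA[19]=14  'cabbcdccbbcccddaaccebaaed'
  #20 SA[20]=12  'cacabbcdccbbcccddaaccebaaed'
  #21 SA[21]=21  'cbbcccddaaccebaaed'
  #22 SA[22]=2  'cbdaebaadacacabbcdccbbcccddaaccebaaed'
  #23 SA[23]=20  'ccbbcccddaaccebaaed'
  #24 SA[24]=24  'cccddaaccebaaed'
  #25 SA[25]=25  'ccddaaccebaaed'
  #26 SA[26]=31  'ccebaaed'
  #27 SA[27]=18  'cdccbbcccddaaccebaaed'
  #28 SA[28]=26  'cddaaccebaaed'
  #29 SA[29]=32  'cebaaed'
  #30 SA[30]=38  'd'
  #31 SA[31]=28  'daaccebaaed'
  #32 SA[32]=10  'dacacabbcdccbbcccddaaccebaaed'
  #33 SA[33]=4  'daebaadacacabbcdccbbcccddaaccebaaed'
  #34 SA[34]=19  'dccbbcccddaaccebaaed'
  #35 SA[35]=27  'ddaaccebaaed'
  #36 SA[36]=6  'ebaadacacabbcdccbbcccddaaccebaaed'
  #37 SA[37]=33  'ebaaed'
  #38 SA[38]=37  'ed'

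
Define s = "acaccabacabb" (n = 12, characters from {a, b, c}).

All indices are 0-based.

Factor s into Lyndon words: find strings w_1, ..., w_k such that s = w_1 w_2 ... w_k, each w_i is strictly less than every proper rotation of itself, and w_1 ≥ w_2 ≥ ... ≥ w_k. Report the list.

emit factor 1: 'acacc' (i=0, period=5)
emit factor 2: 'abacabb' (i=5, period=7)

["acacc", "abacabb"]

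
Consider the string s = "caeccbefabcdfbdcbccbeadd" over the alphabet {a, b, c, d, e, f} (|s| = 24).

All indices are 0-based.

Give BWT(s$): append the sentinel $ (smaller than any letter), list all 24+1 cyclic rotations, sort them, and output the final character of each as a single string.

rank  rotation                   last
    0  $caeccbefabcdfbdcbccbeadd  d
    1  abcdfbdcbccbeadd$caeccbef  f
    2  add$caeccbefabcdfbdcbccbe  e
    3  aeccbefabcdfbdcbccbeadd$c  c
    4  bccbeadd$caeccbefabcdfbdc  c
    5  bcdfbdcbccbeadd$caeccbefa  a
    6  bdcbccbeadd$caeccbefabcdf  f
    7  beadd$caeccbefabcdfbdcbcc  c
    8  befabcdfbdcbccbeadd$caecc  c
    9  caeccbefabcdfbdcbccbeadd$  $
   10  cbccbeadd$caeccbefabcdfbd  d
   11  cbeadd$caeccbefabcdfbdcbc  c
   12  cbefabcdfbdcbccbeadd$caec  c
   13  ccbeadd$caeccbefabcdfbdcb  b
   14  ccbefabcdfbdcbccbeadd$cae  e
   15  cdfbdcbccbeadd$caeccbefab  b
   16  d$caeccbefabcdfbdcbccbead  d
   17  dcbccbeadd$caeccbefabcdfb  b
   18  dd$caeccbefabcdfbdcbccbea  a
   19  dfbdcbccbeadd$caeccbefabc  c
   20  eadd$caeccbefabcdfbdcbccb  b
   21  eccbefabcdfbdcbccbeadd$ca  a
   22  efabcdfbdcbccbeadd$caeccb  b
   23  fabcdfbdcbccbeadd$caeccbe  e
   24  fbdcbccbeadd$caeccbefabcd  d

dfeccafcc$dccbebdbacbabed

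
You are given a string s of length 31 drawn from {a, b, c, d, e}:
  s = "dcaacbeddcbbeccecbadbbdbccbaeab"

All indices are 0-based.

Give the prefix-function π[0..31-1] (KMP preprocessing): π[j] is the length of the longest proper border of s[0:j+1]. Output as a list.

π[0] = 0
j=1 s[j]='c': π[1]=0 (border '')
j=2 s[j]='a': π[2]=0 (border '')
j=3 s[j]='a': π[3]=0 (border '')
j=4 s[j]='c': π[4]=0 (border '')
j=5 s[j]='b': π[5]=0 (border '')
j=6 s[j]='e': π[6]=0 (border '')
j=7 s[j]='d': π[7]=1 (border 'd')
j=8 s[j]='d': k: 1→0; π[8]=1 (border 'd')
j=9 s[j]='c': π[9]=2 (border 'dc')
j=10 s[j]='b': k: 2→0; π[10]=0 (border '')
j=11 s[j]='b': π[11]=0 (border '')
j=12 s[j]='e': π[12]=0 (border '')
j=13 s[j]='c': π[13]=0 (border '')
j=14 s[j]='c': π[14]=0 (border '')
j=15 s[j]='e': π[15]=0 (border '')
j=16 s[j]='c': π[16]=0 (border '')
j=17 s[j]='b': π[17]=0 (border '')
j=18 s[j]='a': π[18]=0 (border '')
j=19 s[j]='d': π[19]=1 (border 'd')
j=20 s[j]='b': k: 1→0; π[20]=0 (border '')
j=21 s[j]='b': π[21]=0 (border '')
j=22 s[j]='d': π[22]=1 (border 'd')
j=23 s[j]='b': k: 1→0; π[23]=0 (border '')
j=24 s[j]='c': π[24]=0 (border '')
j=25 s[j]='c': π[25]=0 (border '')
j=26 s[j]='b': π[26]=0 (border '')
j=27 s[j]='a': π[27]=0 (border '')
j=28 s[j]='e': π[28]=0 (border '')
j=29 s[j]='a': π[29]=0 (border '')
j=30 s[j]='b': π[30]=0 (border '')

[0, 0, 0, 0, 0, 0, 0, 1, 1, 2, 0, 0, 0, 0, 0, 0, 0, 0, 0, 1, 0, 0, 1, 0, 0, 0, 0, 0, 0, 0, 0]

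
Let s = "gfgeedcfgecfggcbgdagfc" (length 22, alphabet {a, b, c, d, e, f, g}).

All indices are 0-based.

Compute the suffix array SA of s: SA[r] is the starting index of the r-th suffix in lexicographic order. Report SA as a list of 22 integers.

rank | idx | suffix
   0 |  18 | agfc
   1 |  15 | bgdagfc
   2 |  21 | c
   3 |  14 | cbgdagfc
   4 |   6 | cfgecfggcbgdagfc
   5 |  10 | cfggcbgdagfc
   6 |  17 | dagfc
   7 |   5 | dcfgecfggcbgdagfc
   8 |   9 | ecfggcbgdagfc
   9 |   4 | edcfgecfggcbgdagfc
  10 |   3 | eedcfgecfggcbgdagfc
  11 |  20 | fc
  12 |   7 | fgecfggcbgdagfc
  13 |   1 | fgeedcfgecfggcbgdagfc
  14 |  11 | fggcbgdagfc
  15 |  13 | gcbgdagfc
  16 |  16 | gdagfc
  17 |   8 | gecfggcbgdagfc
  18 |   2 | geedcfgecfggcbgdagfc
  19 |  19 | gfc
  20 |   0 | gfgeedcfgecfggcbgdagfc
  21 |  12 | ggcbgdagfc

[18, 15, 21, 14, 6, 10, 17, 5, 9, 4, 3, 20, 7, 1, 11, 13, 16, 8, 2, 19, 0, 12]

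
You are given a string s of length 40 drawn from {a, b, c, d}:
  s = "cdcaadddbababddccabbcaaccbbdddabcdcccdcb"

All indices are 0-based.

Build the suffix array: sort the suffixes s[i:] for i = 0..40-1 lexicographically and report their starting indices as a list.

[21, 3, 9, 17, 30, 11, 22, 4, 39, 8, 10, 18, 25, 19, 31, 12, 26, 20, 2, 16, 38, 24, 15, 23, 34, 35, 0, 36, 32, 29, 7, 1, 37, 14, 33, 28, 6, 13, 27, 5]

sorted suffixes:
  #0 SA[0]=21  'aaccbbdddabcdcccdcb'
  #1 SA[1]=3  'aadddbababddccabbcaaccbbdddabcdcccdcb'
  #2 SA[2]=9  'ababddccabbcaaccbbdddabcdcccdcb'
  #3 SA[3]=17  'abbcaaccbbdddabcdcccdcb'
  #4 SA[4]=30  'abcdcccdcb'
  #5 SA[5]=11  'abddccabbcaaccbbdddabcdcccdcb'
  #6 SA[6]=22  'accbbdddabcdcccdcb'
  #7 SA[7]=4  'adddbababddccabbcaaccbbdddabcdcccdcb'
  #8 SA[8]=39  'b'
  #9 SA[9]=8  'bababddccabbcaaccbbdddabcdcccdcb'
  #10 SA[10]=10  'babddccabbcaaccbbdddabcdcccdcb'
  #11 SA[11]=18  'bbcaaccbbdddabcdcccdcb'
  #12 SA[12]=25  'bbdddabcdcccdcb'
  #13 SA[13]=19  'bcaaccbbdddabcdcccdcb'
  #14 SA[14]=31  'bcdcccdcb'
  #15 SA[15]=12  'bddccabbcaaccbbdddabcdcccdcb'
  #16 SA[16]=26  'bdddabcdcccdcb'
  #17 SA[17]=20  'caaccbbdddabcdcccdcb'
  #18 SA[18]=2  'caadddbababddccabbcaaccbbdddabcdcccdcb'
  #19 SA[19]=16  'cabbcaaccbbdddabcdcccdcb'
  #20 SA[20]=38  'cb'
  #21 SA[21]=24  'cbbdddabcdcccdcb'
  #22 SA[22]=15  'ccabbcaaccbbdddabcdcccdcb'
  #23 SA[23]=23  'ccbbdddabcdcccdcb'
  #24 SA[24]=34  'cccdcb'
  #25 SA[25]=35  'ccdcb'
  #26 SA[26]=0  'cdcaadddbababddccabbcaaccbbdddabcdcccdcb'
  #27 SA[27]=36  'cdcb'
  #28 SA[28]=32  'cdcccdcb'
  #29 SA[29]=29  'dabcdcccdcb'
  #30 SA[30]=7  'dbababddccabbcaaccbbdddabcdcccdcb'
  #31 SA[31]=1  'dcaadddbababddccabbcaaccbbdddabcdcccdcb'
  #32 SA[32]=37  'dcb'
  #33 SA[33]=14  'dccabbcaaccbbdddabcdcccdcb'
  #34 SA[34]=33  'dcccdcb'
  #35 SA[35]=28  'ddabcdcccdcb'
  #36 SA[36]=6  'ddbababddccabbcaaccbbdddabcdcccdcb'
  #37 SA[37]=13  'ddccabbcaaccbbdddabcdcccdcb'
  #38 SA[38]=27  'dddabcdcccdcb'
  #39 SA[39]=5  'dddbababddccabbcaaccbbdddabcdcccdcb'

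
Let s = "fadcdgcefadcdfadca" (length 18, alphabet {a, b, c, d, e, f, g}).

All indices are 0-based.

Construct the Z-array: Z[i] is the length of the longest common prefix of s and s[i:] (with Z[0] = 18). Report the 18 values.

Z[0]=18
i=1: outside box; Z[1]=0
i=2: outside box; Z[2]=0
i=3: outside box; Z[3]=0
i=4: outside box; Z[4]=0
i=5: outside box; Z[5]=0
i=6: outside box; Z[6]=0
i=7: outside box; Z[7]=0
i=8: outside box; Z[8]=5 extend→box=[8,13)
i=9: min(r-i=4, Z[1]=0)=0; Z[9]=0
i=10: min(r-i=3, Z[2]=0)=0; Z[10]=0
i=11: min(r-i=2, Z[3]=0)=0; Z[11]=0
i=12: min(r-i=1, Z[4]=0)=0; Z[12]=0
i=13: outside box; Z[13]=4 extend→box=[13,17)
i=14: min(r-i=3, Z[1]=0)=0; Z[14]=0
i=15: min(r-i=2, Z[2]=0)=0; Z[15]=0
i=16: min(r-i=1, Z[3]=0)=0; Z[16]=0
i=17: outside box; Z[17]=0

[18, 0, 0, 0, 0, 0, 0, 0, 5, 0, 0, 0, 0, 4, 0, 0, 0, 0]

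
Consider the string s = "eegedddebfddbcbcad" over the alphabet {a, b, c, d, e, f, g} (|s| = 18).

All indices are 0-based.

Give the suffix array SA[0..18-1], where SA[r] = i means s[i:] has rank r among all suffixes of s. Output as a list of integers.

sorted suffixes:
  #0 SA[0]=16  'ad'
  #1 SA[1]=14  'bcad'
  #2 SA[2]=12  'bcbcad'
  #3 SA[3]=8  'bfddbcbcad'
  #4 SA[4]=15  'cad'
  #5 SA[5]=13  'cbcad'
  #6 SA[6]=17  'd'
  #7 SA[7]=11  'dbcbcad'
  #8 SA[8]=10  'ddbcbcad'
  #9 SA[9]=4  'dddebfddbcbcad'
  #10 SA[10]=5  'ddebfddbcbcad'
  #11 SA[11]=6  'debfddbcbcad'
  #12 SA[12]=7  'ebfddbcbcad'
  #13 SA[13]=3  'edddebfddbcbcad'
  #14 SA[14]=0  'eegedddebfddbcbcad'
  #15 SA[15]=1  'egedddebfddbcbcad'
  #16 SA[16]=9  'fddbcbcad'
  #17 SA[17]=2  'gedddebfddbcbcad'

[16, 14, 12, 8, 15, 13, 17, 11, 10, 4, 5, 6, 7, 3, 0, 1, 9, 2]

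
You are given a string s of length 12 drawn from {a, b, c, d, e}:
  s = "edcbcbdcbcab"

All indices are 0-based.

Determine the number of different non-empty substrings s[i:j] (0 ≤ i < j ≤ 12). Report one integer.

sorted suffixes:
  #0 SA[0]=10  'ab'
  #1 SA[1]=11  'b'
  #2 SA[2]=8  'bcab'
  #3 SA[3]=3  'bcbdcbcab'
  #4 SA[4]=5  'bdcbcab'
  #5 SA[5]=9  'cab'
  #6 SA[6]=7  'cbcab'
  #7 SA[7]=2  'cbcbdcbcab'
  #8 SA[8]=4  'cbdcbcab'
  #9 SA[9]=6  'dcbcab'
  #10 SA[10]=1  'dcbcbdcbcab'
  #11 SA[11]=0  'edcbcbdcbcab'

SA = [10, 11, 8, 3, 5, 9, 7, 2, 4, 6, 1, 0]
i: (SA[i-1],SA[i]) lcp shared
  1: (10,11) 0 ''
  2: (11,8) 1 'b'
  3: (8,3) 2 'bc'
  4: (3,5) 1 'b'
  5: (5,9) 0 ''
  6: (9,7) 1 'c'
  7: (7,2) 3 'cbc'
  8: (2,4) 2 'cb'
  9: (4,6) 0 ''
  10: (6,1) 4 'dcbc'
  11: (1,0) 0 ''

n(n+1)/2 = 12·13/2 = 78
Σ LCP = 0 + 0 + 1 + 2 + 1 + 0 + 1 + 3 + 2 + 0 + 4 + 0 = 14
distinct = 78 − 14 = 64

64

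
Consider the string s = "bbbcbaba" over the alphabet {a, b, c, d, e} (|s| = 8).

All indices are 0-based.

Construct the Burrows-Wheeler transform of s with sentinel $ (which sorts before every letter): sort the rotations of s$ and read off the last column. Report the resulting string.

abbac$bbb

rank  rotation   last
    0  $bbbcbaba  a
    1  a$bbbcbab  b
    2  aba$bbbcb  b
    3  ba$bbbcba  a
    4  baba$bbbc  c
    5  bbbcbaba$  $
    6  bbcbaba$b  b
    7  bcbaba$bb  b
    8  cbaba$bbb  b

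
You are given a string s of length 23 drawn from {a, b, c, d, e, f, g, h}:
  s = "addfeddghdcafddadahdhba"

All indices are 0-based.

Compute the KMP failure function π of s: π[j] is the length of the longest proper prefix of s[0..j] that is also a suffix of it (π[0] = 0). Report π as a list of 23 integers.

π[0] = 0
j=1 s[j]='d': π[1]=0 (border '')
j=2 s[j]='d': π[2]=0 (border '')
j=3 s[j]='f': π[3]=0 (border '')
j=4 s[j]='e': π[4]=0 (border '')
j=5 s[j]='d': π[5]=0 (border '')
j=6 s[j]='d': π[6]=0 (border '')
j=7 s[j]='g': π[7]=0 (border '')
j=8 s[j]='h': π[8]=0 (border '')
j=9 s[j]='d': π[9]=0 (border '')
j=10 s[j]='c': π[10]=0 (border '')
j=11 s[j]='a': π[11]=1 (border 'a')
j=12 s[j]='f': k: 1→0; π[12]=0 (border '')
j=13 s[j]='d': π[13]=0 (border '')
j=14 s[j]='d': π[14]=0 (border '')
j=15 s[j]='a': π[15]=1 (border 'a')
j=16 s[j]='d': π[16]=2 (border 'ad')
j=17 s[j]='a': k: 2→0; π[17]=1 (border 'a')
j=18 s[j]='h': k: 1→0; π[18]=0 (border '')
j=19 s[j]='d': π[19]=0 (border '')
j=20 s[j]='h': π[20]=0 (border '')
j=21 s[j]='b': π[21]=0 (border '')
j=22 s[j]='a': π[22]=1 (border 'a')

[0, 0, 0, 0, 0, 0, 0, 0, 0, 0, 0, 1, 0, 0, 0, 1, 2, 1, 0, 0, 0, 0, 1]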